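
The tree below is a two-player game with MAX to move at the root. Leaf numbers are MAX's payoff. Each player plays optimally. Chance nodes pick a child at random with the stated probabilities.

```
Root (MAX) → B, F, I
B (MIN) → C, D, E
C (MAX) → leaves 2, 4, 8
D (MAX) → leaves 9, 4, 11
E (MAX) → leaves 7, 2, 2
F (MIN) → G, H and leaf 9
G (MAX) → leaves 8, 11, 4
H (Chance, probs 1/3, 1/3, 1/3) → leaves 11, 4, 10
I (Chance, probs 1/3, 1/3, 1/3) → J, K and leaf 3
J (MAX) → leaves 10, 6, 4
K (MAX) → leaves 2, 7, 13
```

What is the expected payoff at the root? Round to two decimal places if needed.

8.67

C (MAX): max(2, 4, 8) = 8
D (MAX): max(9, 4, 11) = 11
E (MAX): max(7, 2, 2) = 7
B (MIN): min(8, 11, 7) = 7
G (MAX): max(8, 11, 4) = 11
H (Chance): 1/3·11 + 1/3·4 + 1/3·10 = 8.33
F (MIN): min(11, 8.33, 9) = 8.33
J (MAX): max(10, 6, 4) = 10
K (MAX): max(2, 7, 13) = 13
I (Chance): 1/3·10 + 1/3·13 + 1/3·3 = 8.67
Root (MAX): max(7, 8.33, 8.67) = 8.67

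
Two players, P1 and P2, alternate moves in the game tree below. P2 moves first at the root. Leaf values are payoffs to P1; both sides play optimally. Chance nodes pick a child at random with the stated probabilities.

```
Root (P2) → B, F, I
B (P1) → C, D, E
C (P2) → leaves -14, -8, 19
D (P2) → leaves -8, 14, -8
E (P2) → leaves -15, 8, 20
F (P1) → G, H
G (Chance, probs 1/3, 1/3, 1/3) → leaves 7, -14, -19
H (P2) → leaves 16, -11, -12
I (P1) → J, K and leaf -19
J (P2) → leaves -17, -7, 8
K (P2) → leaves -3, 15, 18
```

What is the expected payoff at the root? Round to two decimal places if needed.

C (P2): min(-14, -8, 19) = -14
D (P2): min(-8, 14, -8) = -8
E (P2): min(-15, 8, 20) = -15
B (P1): max(-14, -8, -15) = -8
G (Chance): 1/3·7 + 1/3·-14 + 1/3·-19 = -8.67
H (P2): min(16, -11, -12) = -12
F (P1): max(-8.67, -12) = -8.67
J (P2): min(-17, -7, 8) = -17
K (P2): min(-3, 15, 18) = -3
I (P1): max(-17, -3, -19) = -3
Root (P2): min(-8, -8.67, -3) = -8.67

-8.67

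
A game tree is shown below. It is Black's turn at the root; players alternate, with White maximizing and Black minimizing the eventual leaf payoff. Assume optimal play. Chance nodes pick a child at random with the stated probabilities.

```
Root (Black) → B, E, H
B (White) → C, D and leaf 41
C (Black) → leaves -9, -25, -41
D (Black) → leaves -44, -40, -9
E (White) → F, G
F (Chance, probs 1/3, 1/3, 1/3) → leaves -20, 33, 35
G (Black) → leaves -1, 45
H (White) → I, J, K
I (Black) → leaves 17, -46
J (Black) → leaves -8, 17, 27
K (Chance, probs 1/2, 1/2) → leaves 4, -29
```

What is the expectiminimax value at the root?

-8

C (Black): min(-9, -25, -41) = -41
D (Black): min(-44, -40, -9) = -44
B (White): max(-41, -44, 41) = 41
F (Chance): 1/3·-20 + 1/3·33 + 1/3·35 = 16
G (Black): min(-1, 45) = -1
E (White): max(16, -1) = 16
I (Black): min(17, -46) = -46
J (Black): min(-8, 17, 27) = -8
K (Chance): 1/2·4 + 1/2·-29 = -12.5
H (White): max(-46, -8, -12.5) = -8
Root (Black): min(41, 16, -8) = -8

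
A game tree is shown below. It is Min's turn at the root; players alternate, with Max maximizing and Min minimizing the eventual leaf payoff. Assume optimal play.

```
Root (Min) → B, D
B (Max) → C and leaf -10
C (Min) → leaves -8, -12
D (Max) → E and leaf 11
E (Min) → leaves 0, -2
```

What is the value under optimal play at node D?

11

E: min(0, -2) = -2
D: max(-2, 11) = 11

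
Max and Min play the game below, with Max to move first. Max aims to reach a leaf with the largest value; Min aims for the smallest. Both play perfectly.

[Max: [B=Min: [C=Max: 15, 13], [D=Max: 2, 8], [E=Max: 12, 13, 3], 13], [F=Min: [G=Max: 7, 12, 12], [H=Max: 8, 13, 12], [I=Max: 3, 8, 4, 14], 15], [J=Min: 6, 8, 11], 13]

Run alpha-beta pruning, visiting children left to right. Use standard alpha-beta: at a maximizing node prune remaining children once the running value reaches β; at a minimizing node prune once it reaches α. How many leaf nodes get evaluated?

C [α=-∞,β=+∞]: v=15
D [α=-∞,β=15]: v=8
E [α=-∞,β=8]: v=12 after child 1 ≥ β → β-cutoff, skip 2
B [α=-∞,β=+∞]: v=8
G [α=8,β=+∞]: v=12
H [α=8,β=12]: v=13 after child 2 ≥ β → β-cutoff, skip 1
I [α=8,β=12]: v=14
F [α=8,β=+∞]: v=12
J [α=12,β=+∞]: v=6 after child 1 ≤ α → α-cutoff, skip 2
Root [α=-∞,β=+∞]: v=13
Leaves evaluated: 18 of 23.

18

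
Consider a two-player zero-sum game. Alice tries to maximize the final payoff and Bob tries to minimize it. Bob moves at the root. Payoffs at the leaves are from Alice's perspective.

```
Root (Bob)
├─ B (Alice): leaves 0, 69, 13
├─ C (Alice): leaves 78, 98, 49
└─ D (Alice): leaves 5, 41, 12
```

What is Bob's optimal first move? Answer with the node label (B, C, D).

D

B (Alice): max(0, 69, 13) = 69
C (Alice): max(78, 98, 49) = 98
D (Alice): max(5, 41, 12) = 41
Root (Bob): min(69, 98, 41) = 41
Bob picks the child with the lowest value: D (value 41).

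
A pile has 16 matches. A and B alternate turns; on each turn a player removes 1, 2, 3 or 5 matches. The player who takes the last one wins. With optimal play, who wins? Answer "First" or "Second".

Second

Mark each pile size as W (mover wins) or L (mover loses):
i:   0  1  2  3  4  5  6  7  8  9 10 11 12 13 14 15 16
     L  W  W  W  L  W  W  W  L  W  W  W  L  W  W  W  L
Position 16 is L, so the second player wins.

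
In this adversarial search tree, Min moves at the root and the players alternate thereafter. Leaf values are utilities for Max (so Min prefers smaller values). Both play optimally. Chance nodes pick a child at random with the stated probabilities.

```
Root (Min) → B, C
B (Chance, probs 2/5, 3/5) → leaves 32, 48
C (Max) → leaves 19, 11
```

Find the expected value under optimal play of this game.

B (Chance): 2/5·32 + 3/5·48 = 41.6
C (Max): max(19, 11) = 19
Root (Min): min(41.6, 19) = 19

19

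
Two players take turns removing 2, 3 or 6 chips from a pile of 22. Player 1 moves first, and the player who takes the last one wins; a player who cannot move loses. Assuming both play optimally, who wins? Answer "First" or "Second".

Mark each pile size as W (mover wins) or L (mover loses):
i:   0  1  2  3  4  5  6  7  8  9 10 11 12 13 14 15 16 17 18 19 20 21 22
     L  L  W  W  W  L  W  W  W  L  L  W  W  W  L  W  W  W  L  L  W  W  W
Position 22 is W, so the first player wins.

First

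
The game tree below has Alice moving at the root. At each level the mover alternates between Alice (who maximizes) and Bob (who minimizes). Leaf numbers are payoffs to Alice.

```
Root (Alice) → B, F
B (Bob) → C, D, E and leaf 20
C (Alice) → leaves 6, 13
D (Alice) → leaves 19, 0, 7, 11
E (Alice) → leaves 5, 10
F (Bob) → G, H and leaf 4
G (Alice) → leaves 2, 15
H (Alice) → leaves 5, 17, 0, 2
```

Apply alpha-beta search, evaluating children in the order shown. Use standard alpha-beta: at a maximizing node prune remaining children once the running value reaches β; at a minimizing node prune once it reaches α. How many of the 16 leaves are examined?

C [α=-∞,β=+∞]: v=13
D [α=-∞,β=13]: v=19 after child 1 ≥ β → β-cutoff, skip 3
E [α=-∞,β=13]: v=10
B [α=-∞,β=+∞]: v=10
G [α=10,β=+∞]: v=15
H [α=10,β=15]: v=17 after child 2 ≥ β → β-cutoff, skip 2
F [α=10,β=+∞]: v=4
Root [α=-∞,β=+∞]: v=10
Leaves evaluated: 11 of 16.

11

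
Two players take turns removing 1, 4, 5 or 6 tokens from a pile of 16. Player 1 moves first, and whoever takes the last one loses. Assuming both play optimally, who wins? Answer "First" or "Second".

i:   0  1  2  3  4  5  6  7  8  9 10 11 12 13 14 15 16
     W  L  W  L  W  W  W  W  W  W  L  W  L  W  W  W  W
Position 16 is W, so the first player wins.

First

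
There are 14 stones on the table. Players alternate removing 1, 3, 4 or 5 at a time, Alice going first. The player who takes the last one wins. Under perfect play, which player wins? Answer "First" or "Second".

First

Mark each pile size as W (mover wins) or L (mover loses):
i:   0  1  2  3  4  5  6  7  8  9 10 11 12 13 14
     L  W  L  W  W  W  W  W  L  W  L  W  W  W  W
Position 14 is W, so the first player wins.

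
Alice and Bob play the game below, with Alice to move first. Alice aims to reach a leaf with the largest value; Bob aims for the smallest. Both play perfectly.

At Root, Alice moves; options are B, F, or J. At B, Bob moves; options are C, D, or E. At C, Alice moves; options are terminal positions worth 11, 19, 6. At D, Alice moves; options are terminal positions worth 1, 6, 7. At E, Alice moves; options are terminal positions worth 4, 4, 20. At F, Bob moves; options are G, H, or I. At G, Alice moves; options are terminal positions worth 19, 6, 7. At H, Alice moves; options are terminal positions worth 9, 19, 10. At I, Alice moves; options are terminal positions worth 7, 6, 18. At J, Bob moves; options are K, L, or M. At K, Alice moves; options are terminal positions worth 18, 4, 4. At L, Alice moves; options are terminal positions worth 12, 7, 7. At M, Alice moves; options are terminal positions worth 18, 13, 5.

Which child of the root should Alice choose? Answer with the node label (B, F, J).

C (Alice): max(11, 19, 6) = 19
D (Alice): max(1, 6, 7) = 7
E (Alice): max(4, 4, 20) = 20
B (Bob): min(19, 7, 20) = 7
G (Alice): max(19, 6, 7) = 19
H (Alice): max(9, 19, 10) = 19
I (Alice): max(7, 6, 18) = 18
F (Bob): min(19, 19, 18) = 18
K (Alice): max(18, 4, 4) = 18
L (Alice): max(12, 7, 7) = 12
M (Alice): max(18, 13, 5) = 18
J (Bob): min(18, 12, 18) = 12
Root (Alice): max(7, 18, 12) = 18
Alice picks the child with the highest value: F (value 18).

F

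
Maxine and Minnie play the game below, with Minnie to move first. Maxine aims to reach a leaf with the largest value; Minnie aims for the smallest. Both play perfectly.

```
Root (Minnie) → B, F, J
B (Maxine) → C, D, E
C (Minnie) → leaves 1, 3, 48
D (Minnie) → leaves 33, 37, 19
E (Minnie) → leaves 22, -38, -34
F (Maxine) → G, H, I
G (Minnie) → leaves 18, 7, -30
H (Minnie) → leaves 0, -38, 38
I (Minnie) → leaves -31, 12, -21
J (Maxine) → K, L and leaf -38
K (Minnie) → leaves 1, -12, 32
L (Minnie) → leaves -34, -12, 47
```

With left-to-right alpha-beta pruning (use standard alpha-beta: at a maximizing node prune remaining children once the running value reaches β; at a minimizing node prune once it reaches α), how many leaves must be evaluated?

17

C [α=-∞,β=+∞]: v=1
D [α=1,β=+∞]: v=19
E [α=19,β=+∞]: v=-38 after child 2 ≤ α → α-cutoff, skip 1
B [α=-∞,β=+∞]: v=19
G [α=-∞,β=19]: v=-30
H [α=-30,β=19]: v=-38 after child 2 ≤ α → α-cutoff, skip 1
I [α=-30,β=19]: v=-31 after child 1 ≤ α → α-cutoff, skip 2
F [α=-∞,β=19]: v=-30
K [α=-∞,β=-30]: v=-12
J [α=-∞,β=-30]: v=-12 after child 1 ≥ β → β-cutoff, skip 2
Root [α=-∞,β=+∞]: v=-30
Leaves evaluated: 17 of 25.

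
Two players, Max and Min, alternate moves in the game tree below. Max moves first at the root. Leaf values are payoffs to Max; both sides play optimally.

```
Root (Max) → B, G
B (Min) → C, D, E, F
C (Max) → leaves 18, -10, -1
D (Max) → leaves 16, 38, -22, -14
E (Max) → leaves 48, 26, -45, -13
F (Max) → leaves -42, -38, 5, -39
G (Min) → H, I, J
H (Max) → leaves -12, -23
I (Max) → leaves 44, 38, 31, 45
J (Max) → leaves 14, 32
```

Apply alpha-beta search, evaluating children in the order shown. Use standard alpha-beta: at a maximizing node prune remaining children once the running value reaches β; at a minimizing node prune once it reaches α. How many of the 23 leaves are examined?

C [α=-∞,β=+∞]: v=18
D [α=-∞,β=18]: v=38 after child 2 ≥ β → β-cutoff, skip 2
E [α=-∞,β=18]: v=48 after child 1 ≥ β → β-cutoff, skip 3
F [α=-∞,β=18]: v=5
B [α=-∞,β=+∞]: v=5
H [α=5,β=+∞]: v=-12
G [α=5,β=+∞]: v=-12 after child 1 ≤ α → α-cutoff, skip 2
Root [α=-∞,β=+∞]: v=5
Leaves evaluated: 12 of 23.

12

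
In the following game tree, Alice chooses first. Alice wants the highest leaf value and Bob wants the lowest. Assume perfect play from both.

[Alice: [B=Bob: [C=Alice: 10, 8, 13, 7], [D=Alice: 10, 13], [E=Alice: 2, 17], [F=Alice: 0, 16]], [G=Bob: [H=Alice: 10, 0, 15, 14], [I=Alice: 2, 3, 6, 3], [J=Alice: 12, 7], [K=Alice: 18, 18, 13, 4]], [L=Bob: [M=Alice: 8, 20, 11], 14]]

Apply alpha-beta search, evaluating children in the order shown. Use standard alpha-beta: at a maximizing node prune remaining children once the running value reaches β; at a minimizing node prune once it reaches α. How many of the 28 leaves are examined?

C [α=-∞,β=+∞]: v=13
D [α=-∞,β=13]: v=13
E [α=-∞,β=13]: v=17
F [α=-∞,β=13]: v=16
B [α=-∞,β=+∞]: v=13
H [α=13,β=+∞]: v=15
I [α=13,β=15]: v=6
G [α=13,β=+∞]: v=6 after child 2 ≤ α → α-cutoff, skip 2
M [α=13,β=+∞]: v=20
L [α=13,β=+∞]: v=14
Root [α=-∞,β=+∞]: v=14
Leaves evaluated: 22 of 28.

22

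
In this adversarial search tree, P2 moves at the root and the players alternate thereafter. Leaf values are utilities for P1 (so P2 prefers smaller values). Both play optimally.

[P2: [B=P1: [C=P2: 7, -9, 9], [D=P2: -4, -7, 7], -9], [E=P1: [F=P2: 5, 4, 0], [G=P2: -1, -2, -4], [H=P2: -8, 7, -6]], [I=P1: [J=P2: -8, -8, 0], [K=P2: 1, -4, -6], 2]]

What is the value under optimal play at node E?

0

F: min(5, 4, 0) = 0
G: min(-1, -2, -4) = -4
H: min(-8, 7, -6) = -8
E: max(0, -4, -8) = 0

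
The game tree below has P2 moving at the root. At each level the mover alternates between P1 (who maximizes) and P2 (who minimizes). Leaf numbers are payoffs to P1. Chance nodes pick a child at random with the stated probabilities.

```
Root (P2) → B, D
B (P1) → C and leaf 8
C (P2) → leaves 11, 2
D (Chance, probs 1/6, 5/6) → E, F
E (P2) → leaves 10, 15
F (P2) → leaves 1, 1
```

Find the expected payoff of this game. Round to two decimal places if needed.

2.5

C (P2): min(11, 2) = 2
B (P1): max(2, 8) = 8
E (P2): min(10, 15) = 10
F (P2): min(1, 1) = 1
D (Chance): 1/6·10 + 5/6·1 = 2.5
Root (P2): min(8, 2.5) = 2.5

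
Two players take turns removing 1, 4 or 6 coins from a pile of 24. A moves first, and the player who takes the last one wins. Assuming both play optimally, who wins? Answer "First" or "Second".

W/L table (W = player to move can force a win):
i:   0  1  2  3  4  5  6  7  8  9 10 11 12 13 14 15 16 17 18 19 20 21 22 23 24
     L  W  L  W  W  L  W  L  W  W  L  W  L  W  W  L  W  L  W  W  L  W  L  W  W
Position 24 is W, so the first player wins.

First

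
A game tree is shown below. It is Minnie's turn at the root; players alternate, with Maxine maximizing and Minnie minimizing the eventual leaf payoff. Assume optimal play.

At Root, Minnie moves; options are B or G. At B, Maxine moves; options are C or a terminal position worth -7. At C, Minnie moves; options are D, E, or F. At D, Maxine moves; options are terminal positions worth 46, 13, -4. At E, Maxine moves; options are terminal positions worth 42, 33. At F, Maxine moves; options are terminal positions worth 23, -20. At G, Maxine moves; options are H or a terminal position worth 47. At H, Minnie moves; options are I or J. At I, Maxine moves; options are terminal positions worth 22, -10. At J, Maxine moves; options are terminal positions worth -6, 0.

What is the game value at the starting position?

D (Maxine): max(46, 13, -4) = 46
E (Maxine): max(42, 33) = 42
F (Maxine): max(23, -20) = 23
C (Minnie): min(46, 42, 23) = 23
B (Maxine): max(23, -7) = 23
I (Maxine): max(22, -10) = 22
J (Maxine): max(-6, 0) = 0
H (Minnie): min(22, 0) = 0
G (Maxine): max(0, 47) = 47
Root (Minnie): min(23, 47) = 23

23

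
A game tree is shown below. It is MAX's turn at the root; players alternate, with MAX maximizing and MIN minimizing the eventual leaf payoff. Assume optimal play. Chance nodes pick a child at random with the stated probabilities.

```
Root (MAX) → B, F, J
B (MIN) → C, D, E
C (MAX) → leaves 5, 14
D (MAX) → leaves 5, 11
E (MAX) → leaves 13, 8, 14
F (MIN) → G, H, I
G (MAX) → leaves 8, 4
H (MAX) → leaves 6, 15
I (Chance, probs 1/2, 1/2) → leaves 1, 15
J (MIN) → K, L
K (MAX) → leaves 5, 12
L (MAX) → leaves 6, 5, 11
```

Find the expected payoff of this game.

11

C (MAX): max(5, 14) = 14
D (MAX): max(5, 11) = 11
E (MAX): max(13, 8, 14) = 14
B (MIN): min(14, 11, 14) = 11
G (MAX): max(8, 4) = 8
H (MAX): max(6, 15) = 15
I (Chance): 1/2·1 + 1/2·15 = 8
F (MIN): min(8, 15, 8) = 8
K (MAX): max(5, 12) = 12
L (MAX): max(6, 5, 11) = 11
J (MIN): min(12, 11) = 11
Root (MAX): max(11, 8, 11) = 11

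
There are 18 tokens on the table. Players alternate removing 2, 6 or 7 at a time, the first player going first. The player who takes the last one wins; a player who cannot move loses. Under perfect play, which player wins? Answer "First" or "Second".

Positions where the player to move wins (W) vs loses (L):
i:   0  1  2  3  4  5  6  7  8  9 10 11 12 13 14 15 16 17 18
     L  L  W  W  L  L  W  W  W  L  W  W  W  L  L  W  W  L  L
Position 18 is L, so the second player wins.

Second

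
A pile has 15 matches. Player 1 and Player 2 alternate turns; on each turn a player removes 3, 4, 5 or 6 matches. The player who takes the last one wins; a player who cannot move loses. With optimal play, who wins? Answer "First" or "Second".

First

W/L table (W = player to move can force a win):
i:   0  1  2  3  4  5  6  7  8  9 10 11 12 13 14 15
     L  L  L  W  W  W  W  W  W  L  L  L  W  W  W  W
Position 15 is W, so the first player wins.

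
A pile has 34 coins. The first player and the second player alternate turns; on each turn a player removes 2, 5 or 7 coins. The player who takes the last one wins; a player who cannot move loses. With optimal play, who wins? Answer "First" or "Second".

i:   0  1  2  3  4  5  6  7  8  9 10 11 12 13 14 15 16 17 18 19 20 21 22 23 24 25 26 27 28 29 30 31 32 33 34
     L  L  W  W  L  W  W  W  W  W  L  W  W  L  L  W  W  W  W  W  W  W  L  L  W  W  L  W  W  W  W  W  L  W  W
Position 34 is W, so the first player wins.

First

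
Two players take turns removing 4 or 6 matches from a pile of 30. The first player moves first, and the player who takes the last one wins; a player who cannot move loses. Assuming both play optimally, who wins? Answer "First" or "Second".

i:   0  1  2  3  4  5  6  7  8  9 10 11 12 13 14 15 16 17 18 19 20 21 22 23 24 25 26 27 28 29 30
     L  L  L  L  W  W  W  W  W  W  L  L  L  L  W  W  W  W  W  W  L  L  L  L  W  W  W  W  W  W  L
Position 30 is L, so the second player wins.

Second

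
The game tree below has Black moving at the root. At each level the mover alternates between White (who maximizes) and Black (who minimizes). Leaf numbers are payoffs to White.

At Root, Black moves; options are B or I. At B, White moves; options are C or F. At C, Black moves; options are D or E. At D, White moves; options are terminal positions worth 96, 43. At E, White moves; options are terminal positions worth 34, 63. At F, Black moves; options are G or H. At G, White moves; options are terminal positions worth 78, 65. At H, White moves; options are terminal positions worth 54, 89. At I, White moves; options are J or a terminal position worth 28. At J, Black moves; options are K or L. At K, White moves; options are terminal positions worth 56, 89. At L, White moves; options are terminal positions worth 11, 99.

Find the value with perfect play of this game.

D (White): max(96, 43) = 96
E (White): max(34, 63) = 63
C (Black): min(96, 63) = 63
G (White): max(78, 65) = 78
H (White): max(54, 89) = 89
F (Black): min(78, 89) = 78
B (White): max(63, 78) = 78
K (White): max(56, 89) = 89
L (White): max(11, 99) = 99
J (Black): min(89, 99) = 89
I (White): max(89, 28) = 89
Root (Black): min(78, 89) = 78

78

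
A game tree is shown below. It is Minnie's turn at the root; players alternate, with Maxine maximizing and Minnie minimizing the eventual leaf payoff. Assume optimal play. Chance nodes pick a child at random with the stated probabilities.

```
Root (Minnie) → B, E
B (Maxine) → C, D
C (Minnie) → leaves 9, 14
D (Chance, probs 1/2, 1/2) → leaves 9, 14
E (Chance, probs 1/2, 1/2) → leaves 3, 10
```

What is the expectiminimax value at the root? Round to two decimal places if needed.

C (Minnie): min(9, 14) = 9
D (Chance): 1/2·9 + 1/2·14 = 11.5
B (Maxine): max(9, 11.5) = 11.5
E (Chance): 1/2·3 + 1/2·10 = 6.5
Root (Minnie): min(11.5, 6.5) = 6.5

6.5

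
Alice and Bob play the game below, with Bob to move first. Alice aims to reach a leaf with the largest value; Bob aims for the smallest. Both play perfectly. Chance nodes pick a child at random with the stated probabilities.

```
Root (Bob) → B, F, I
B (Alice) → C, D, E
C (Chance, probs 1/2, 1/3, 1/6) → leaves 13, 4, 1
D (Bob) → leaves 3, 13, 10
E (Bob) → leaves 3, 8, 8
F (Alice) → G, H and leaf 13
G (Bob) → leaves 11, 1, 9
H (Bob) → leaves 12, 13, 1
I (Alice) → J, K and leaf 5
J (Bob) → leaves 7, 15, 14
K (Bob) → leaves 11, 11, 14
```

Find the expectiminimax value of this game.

C (Chance): 1/2·13 + 1/3·4 + 1/6·1 = 8
D (Bob): min(3, 13, 10) = 3
E (Bob): min(3, 8, 8) = 3
B (Alice): max(8, 3, 3) = 8
G (Bob): min(11, 1, 9) = 1
H (Bob): min(12, 13, 1) = 1
F (Alice): max(1, 1, 13) = 13
J (Bob): min(7, 15, 14) = 7
K (Bob): min(11, 11, 14) = 11
I (Alice): max(7, 11, 5) = 11
Root (Bob): min(8, 13, 11) = 8

8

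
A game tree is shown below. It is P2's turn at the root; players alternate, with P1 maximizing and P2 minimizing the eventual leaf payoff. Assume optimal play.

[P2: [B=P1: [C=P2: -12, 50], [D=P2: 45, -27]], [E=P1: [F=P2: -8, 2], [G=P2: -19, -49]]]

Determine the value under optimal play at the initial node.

C (P2): min(-12, 50) = -12
D (P2): min(45, -27) = -27
B (P1): max(-12, -27) = -12
F (P2): min(-8, 2) = -8
G (P2): min(-19, -49) = -49
E (P1): max(-8, -49) = -8
Root (P2): min(-12, -8) = -12

-12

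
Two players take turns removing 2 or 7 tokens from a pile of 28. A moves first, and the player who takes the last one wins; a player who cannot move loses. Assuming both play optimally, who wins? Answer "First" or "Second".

Second

Compute winning (W) and losing (L) positions by backward induction:
i:   0  1  2  3  4  5  6  7  8  9 10 11 12 13 14 15 16 17 18 19 20 21 22 23 24 25 26 27 28
     L  L  W  W  L  L  W  W  W  L  L  W  W  L  L  W  W  W  L  L  W  W  L  L  W  W  W  L  L
Position 28 is L, so the second player wins.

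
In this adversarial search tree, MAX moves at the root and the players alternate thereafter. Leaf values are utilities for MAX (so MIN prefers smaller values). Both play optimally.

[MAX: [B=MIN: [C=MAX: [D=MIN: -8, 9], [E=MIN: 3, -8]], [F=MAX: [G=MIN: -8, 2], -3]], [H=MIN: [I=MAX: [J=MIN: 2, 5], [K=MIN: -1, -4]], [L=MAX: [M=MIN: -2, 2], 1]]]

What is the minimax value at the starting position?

D (MIN): min(-8, 9) = -8
E (MIN): min(3, -8) = -8
C (MAX): max(-8, -8) = -8
G (MIN): min(-8, 2) = -8
F (MAX): max(-8, -3) = -3
B (MIN): min(-8, -3) = -8
J (MIN): min(2, 5) = 2
K (MIN): min(-1, -4) = -4
I (MAX): max(2, -4) = 2
M (MIN): min(-2, 2) = -2
L (MAX): max(-2, 1) = 1
H (MIN): min(2, 1) = 1
Root (MAX): max(-8, 1) = 1

1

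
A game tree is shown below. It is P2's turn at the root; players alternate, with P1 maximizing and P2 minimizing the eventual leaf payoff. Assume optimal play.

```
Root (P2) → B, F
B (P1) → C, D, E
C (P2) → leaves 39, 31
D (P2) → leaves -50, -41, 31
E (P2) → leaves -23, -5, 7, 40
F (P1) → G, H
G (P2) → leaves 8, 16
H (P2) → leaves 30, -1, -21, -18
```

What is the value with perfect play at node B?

31

C: min(39, 31) = 31
D: min(-50, -41, 31) = -50
E: min(-23, -5, 7, 40) = -23
B: max(31, -50, -23) = 31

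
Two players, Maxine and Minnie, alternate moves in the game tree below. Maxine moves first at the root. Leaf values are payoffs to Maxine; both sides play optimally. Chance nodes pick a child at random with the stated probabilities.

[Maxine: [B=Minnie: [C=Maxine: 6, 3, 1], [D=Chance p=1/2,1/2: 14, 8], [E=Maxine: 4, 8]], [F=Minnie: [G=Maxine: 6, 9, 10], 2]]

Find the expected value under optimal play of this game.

C (Maxine): max(6, 3, 1) = 6
D (Chance): 1/2·14 + 1/2·8 = 11
E (Maxine): max(4, 8) = 8
B (Minnie): min(6, 11, 8) = 6
G (Maxine): max(6, 9, 10) = 10
F (Minnie): min(10, 2) = 2
Root (Maxine): max(6, 2) = 6

6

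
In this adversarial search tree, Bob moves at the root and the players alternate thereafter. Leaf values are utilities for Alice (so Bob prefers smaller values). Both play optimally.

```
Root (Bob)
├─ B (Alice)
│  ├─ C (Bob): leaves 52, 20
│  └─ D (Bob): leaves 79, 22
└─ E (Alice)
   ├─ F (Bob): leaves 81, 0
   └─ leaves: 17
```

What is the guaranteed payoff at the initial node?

17

C (Bob): min(52, 20) = 20
D (Bob): min(79, 22) = 22
B (Alice): max(20, 22) = 22
F (Bob): min(81, 0) = 0
E (Alice): max(0, 17) = 17
Root (Bob): min(22, 17) = 17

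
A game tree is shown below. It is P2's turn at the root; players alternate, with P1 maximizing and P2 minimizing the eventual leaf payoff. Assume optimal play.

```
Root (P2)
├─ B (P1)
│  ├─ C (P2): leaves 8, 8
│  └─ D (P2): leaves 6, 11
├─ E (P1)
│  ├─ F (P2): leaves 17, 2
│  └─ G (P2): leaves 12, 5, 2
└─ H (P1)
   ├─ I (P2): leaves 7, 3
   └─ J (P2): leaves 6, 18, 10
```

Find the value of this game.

2

C (P2): min(8, 8) = 8
D (P2): min(6, 11) = 6
B (P1): max(8, 6) = 8
F (P2): min(17, 2) = 2
G (P2): min(12, 5, 2) = 2
E (P1): max(2, 2) = 2
I (P2): min(7, 3) = 3
J (P2): min(6, 18, 10) = 6
H (P1): max(3, 6) = 6
Root (P2): min(8, 2, 6) = 2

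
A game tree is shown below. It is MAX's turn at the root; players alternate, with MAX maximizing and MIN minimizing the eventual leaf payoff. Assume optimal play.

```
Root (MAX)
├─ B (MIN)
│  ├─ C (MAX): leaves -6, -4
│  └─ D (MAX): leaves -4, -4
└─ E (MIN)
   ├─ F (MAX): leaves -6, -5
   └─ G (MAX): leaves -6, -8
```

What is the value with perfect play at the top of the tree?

-4

C (MAX): max(-6, -4) = -4
D (MAX): max(-4, -4) = -4
B (MIN): min(-4, -4) = -4
F (MAX): max(-6, -5) = -5
G (MAX): max(-6, -8) = -6
E (MIN): min(-5, -6) = -6
Root (MAX): max(-4, -6) = -4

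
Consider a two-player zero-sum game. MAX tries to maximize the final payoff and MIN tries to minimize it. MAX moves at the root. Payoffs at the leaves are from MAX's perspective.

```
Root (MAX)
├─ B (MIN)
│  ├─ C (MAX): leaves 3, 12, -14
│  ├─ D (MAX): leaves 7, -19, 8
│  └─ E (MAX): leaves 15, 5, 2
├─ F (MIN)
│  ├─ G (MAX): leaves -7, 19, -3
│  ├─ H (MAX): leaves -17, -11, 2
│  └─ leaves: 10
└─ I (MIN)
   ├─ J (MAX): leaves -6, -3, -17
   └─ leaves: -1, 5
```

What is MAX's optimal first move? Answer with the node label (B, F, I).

B

C (MAX): max(3, 12, -14) = 12
D (MAX): max(7, -19, 8) = 8
E (MAX): max(15, 5, 2) = 15
B (MIN): min(12, 8, 15) = 8
G (MAX): max(-7, 19, -3) = 19
H (MAX): max(-17, -11, 2) = 2
F (MIN): min(19, 2, 10) = 2
J (MAX): max(-6, -3, -17) = -3
I (MIN): min(-3, -1, 5) = -3
Root (MAX): max(8, 2, -3) = 8
MAX picks the child with the highest value: B (value 8).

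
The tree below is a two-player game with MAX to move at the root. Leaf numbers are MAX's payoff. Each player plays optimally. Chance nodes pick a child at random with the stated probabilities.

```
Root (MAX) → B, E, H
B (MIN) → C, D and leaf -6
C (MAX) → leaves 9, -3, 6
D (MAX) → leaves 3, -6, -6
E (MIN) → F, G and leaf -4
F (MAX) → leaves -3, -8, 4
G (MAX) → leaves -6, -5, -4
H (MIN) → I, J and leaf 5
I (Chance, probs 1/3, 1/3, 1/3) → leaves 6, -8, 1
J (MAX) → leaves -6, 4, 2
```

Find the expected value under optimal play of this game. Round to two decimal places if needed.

C (MAX): max(9, -3, 6) = 9
D (MAX): max(3, -6, -6) = 3
B (MIN): min(9, 3, -6) = -6
F (MAX): max(-3, -8, 4) = 4
G (MAX): max(-6, -5, -4) = -4
E (MIN): min(4, -4, -4) = -4
I (Chance): 1/3·6 + 1/3·-8 + 1/3·1 = -0.33
J (MAX): max(-6, 4, 2) = 4
H (MIN): min(-0.33, 4, 5) = -0.33
Root (MAX): max(-6, -4, -0.33) = -0.33

-0.33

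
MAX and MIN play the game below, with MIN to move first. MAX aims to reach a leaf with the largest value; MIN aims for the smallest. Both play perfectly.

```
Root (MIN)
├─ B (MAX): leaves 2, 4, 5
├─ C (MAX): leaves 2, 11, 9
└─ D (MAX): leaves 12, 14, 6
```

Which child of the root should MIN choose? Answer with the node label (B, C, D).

B (MAX): max(2, 4, 5) = 5
C (MAX): max(2, 11, 9) = 11
D (MAX): max(12, 14, 6) = 14
Root (MIN): min(5, 11, 14) = 5
MIN picks the child with the lowest value: B (value 5).

B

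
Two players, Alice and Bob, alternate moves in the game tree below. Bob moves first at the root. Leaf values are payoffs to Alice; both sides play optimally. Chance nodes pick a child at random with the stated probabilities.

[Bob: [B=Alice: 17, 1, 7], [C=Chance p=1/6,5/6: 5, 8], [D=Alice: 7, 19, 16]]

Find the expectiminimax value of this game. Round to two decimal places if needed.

7.5

B (Alice): max(17, 1, 7) = 17
C (Chance): 1/6·5 + 5/6·8 = 7.5
D (Alice): max(7, 19, 16) = 19
Root (Bob): min(17, 7.5, 19) = 7.5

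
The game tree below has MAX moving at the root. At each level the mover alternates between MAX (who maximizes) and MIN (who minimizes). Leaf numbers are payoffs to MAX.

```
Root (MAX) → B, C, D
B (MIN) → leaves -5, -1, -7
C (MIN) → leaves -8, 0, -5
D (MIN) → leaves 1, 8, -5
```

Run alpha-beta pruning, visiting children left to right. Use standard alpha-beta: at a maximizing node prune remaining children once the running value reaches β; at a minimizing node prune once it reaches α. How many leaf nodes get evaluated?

B [α=-∞,β=+∞]: v=-7
C [α=-7,β=+∞]: v=-8 after child 1 ≤ α → α-cutoff, skip 2
D [α=-7,β=+∞]: v=-5
Root [α=-∞,β=+∞]: v=-5
Leaves evaluated: 7 of 9.

7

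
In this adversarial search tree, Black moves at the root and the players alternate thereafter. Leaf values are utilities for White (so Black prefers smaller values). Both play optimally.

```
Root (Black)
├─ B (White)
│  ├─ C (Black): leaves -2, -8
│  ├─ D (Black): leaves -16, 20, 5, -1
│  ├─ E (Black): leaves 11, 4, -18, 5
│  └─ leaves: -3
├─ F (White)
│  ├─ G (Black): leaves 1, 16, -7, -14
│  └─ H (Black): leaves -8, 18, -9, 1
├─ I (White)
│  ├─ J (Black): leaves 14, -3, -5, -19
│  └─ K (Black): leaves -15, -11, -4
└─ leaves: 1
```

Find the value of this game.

C (Black): min(-2, -8) = -8
D (Black): min(-16, 20, 5, -1) = -16
E (Black): min(11, 4, -18, 5) = -18
B (White): max(-8, -16, -18, -3) = -3
G (Black): min(1, 16, -7, -14) = -14
H (Black): min(-8, 18, -9, 1) = -9
F (White): max(-14, -9) = -9
J (Black): min(14, -3, -5, -19) = -19
K (Black): min(-15, -11, -4) = -15
I (White): max(-19, -15) = -15
Root (Black): min(-3, -9, -15, 1) = -15

-15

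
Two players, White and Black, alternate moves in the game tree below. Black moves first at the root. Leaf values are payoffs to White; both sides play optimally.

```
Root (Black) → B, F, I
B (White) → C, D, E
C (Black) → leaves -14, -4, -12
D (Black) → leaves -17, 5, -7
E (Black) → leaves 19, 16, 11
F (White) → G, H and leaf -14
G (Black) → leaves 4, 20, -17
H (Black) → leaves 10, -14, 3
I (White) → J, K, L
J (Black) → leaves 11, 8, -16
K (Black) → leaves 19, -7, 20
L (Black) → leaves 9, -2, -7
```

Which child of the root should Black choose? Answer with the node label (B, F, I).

C (Black): min(-14, -4, -12) = -14
D (Black): min(-17, 5, -7) = -17
E (Black): min(19, 16, 11) = 11
B (White): max(-14, -17, 11) = 11
G (Black): min(4, 20, -17) = -17
H (Black): min(10, -14, 3) = -14
F (White): max(-17, -14, -14) = -14
J (Black): min(11, 8, -16) = -16
K (Black): min(19, -7, 20) = -7
L (Black): min(9, -2, -7) = -7
I (White): max(-16, -7, -7) = -7
Root (Black): min(11, -14, -7) = -14
Black picks the child with the lowest value: F (value -14).

F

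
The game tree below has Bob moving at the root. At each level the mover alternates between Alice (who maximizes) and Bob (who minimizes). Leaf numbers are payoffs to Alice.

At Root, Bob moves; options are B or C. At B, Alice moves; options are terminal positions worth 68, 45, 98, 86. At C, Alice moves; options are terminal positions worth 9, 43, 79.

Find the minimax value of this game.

B (Alice): max(68, 45, 98, 86) = 98
C (Alice): max(9, 43, 79) = 79
Root (Bob): min(98, 79) = 79

79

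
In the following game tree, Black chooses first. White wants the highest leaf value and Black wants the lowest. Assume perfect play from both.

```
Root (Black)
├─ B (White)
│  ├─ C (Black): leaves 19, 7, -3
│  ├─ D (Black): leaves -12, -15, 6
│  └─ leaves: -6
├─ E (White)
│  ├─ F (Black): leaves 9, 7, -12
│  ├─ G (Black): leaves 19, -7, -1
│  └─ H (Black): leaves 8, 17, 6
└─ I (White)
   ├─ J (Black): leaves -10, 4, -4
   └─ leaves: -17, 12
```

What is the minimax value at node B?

C: min(19, 7, -3) = -3
D: min(-12, -15, 6) = -15
B: max(-3, -15, -6) = -3

-3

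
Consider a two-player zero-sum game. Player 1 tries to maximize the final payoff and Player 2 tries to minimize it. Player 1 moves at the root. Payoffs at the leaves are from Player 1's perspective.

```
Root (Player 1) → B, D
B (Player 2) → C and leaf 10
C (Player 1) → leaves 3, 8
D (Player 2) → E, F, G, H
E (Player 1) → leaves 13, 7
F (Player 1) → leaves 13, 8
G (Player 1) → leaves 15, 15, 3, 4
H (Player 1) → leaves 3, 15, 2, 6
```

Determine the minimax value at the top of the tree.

13

C (Player 1): max(3, 8) = 8
B (Player 2): min(8, 10) = 8
E (Player 1): max(13, 7) = 13
F (Player 1): max(13, 8) = 13
G (Player 1): max(15, 15, 3, 4) = 15
H (Player 1): max(3, 15, 2, 6) = 15
D (Player 2): min(13, 13, 15, 15) = 13
Root (Player 1): max(8, 13) = 13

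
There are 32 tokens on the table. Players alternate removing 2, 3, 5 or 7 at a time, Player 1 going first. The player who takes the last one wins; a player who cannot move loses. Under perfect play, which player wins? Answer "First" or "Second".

First

W/L table (W = player to move can force a win):
i:   0  1  2  3  4  5  6  7  8  9 10 11 12 13 14 15 16 17 18 19 20 21 22 23 24 25 26 27 28 29 30 31 32
     L  L  W  W  W  W  W  W  W  L  L  W  W  W  W  W  W  W  L  L  W  W  W  W  W  W  W  L  L  W  W  W  W
Position 32 is W, so the first player wins.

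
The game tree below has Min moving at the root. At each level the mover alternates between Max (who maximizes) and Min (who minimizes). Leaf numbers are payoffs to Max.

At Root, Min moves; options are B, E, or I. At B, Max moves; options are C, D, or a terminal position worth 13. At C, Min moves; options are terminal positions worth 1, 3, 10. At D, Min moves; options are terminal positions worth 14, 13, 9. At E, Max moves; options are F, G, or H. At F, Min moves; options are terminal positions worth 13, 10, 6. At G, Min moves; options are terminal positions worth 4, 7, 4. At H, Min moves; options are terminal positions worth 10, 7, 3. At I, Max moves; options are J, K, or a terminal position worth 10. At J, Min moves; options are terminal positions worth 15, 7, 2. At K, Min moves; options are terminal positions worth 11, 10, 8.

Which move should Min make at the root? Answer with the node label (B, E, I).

E

C (Min): min(1, 3, 10) = 1
D (Min): min(14, 13, 9) = 9
B (Max): max(1, 9, 13) = 13
F (Min): min(13, 10, 6) = 6
G (Min): min(4, 7, 4) = 4
H (Min): min(10, 7, 3) = 3
E (Max): max(6, 4, 3) = 6
J (Min): min(15, 7, 2) = 2
K (Min): min(11, 10, 8) = 8
I (Max): max(2, 8, 10) = 10
Root (Min): min(13, 6, 10) = 6
Min picks the child with the lowest value: E (value 6).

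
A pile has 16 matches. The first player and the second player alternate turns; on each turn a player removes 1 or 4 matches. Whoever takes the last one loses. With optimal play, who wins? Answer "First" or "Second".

i:   0  1  2  3  4  5  6  7  8  9 10 11 12 13 14 15 16
     W  L  W  L  W  W  L  W  L  W  W  L  W  L  W  W  L
Position 16 is L, so the second player wins.

Second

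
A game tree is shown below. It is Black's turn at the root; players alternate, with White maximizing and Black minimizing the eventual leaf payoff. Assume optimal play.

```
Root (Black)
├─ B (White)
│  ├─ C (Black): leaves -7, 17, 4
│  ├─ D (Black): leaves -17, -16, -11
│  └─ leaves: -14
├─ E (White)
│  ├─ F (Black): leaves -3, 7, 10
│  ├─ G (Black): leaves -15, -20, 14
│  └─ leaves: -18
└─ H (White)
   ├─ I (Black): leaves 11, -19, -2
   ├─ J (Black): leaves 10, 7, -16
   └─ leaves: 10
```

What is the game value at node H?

10

I: min(11, -19, -2) = -19
J: min(10, 7, -16) = -16
H: max(-19, -16, 10) = 10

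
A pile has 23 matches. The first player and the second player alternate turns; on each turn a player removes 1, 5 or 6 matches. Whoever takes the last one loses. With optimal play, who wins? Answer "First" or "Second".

Second

W/L table (W = player to move can force a win):
i:   0  1  2  3  4  5  6  7  8  9 10 11 12 13 14 15 16 17 18 19 20 21 22 23
     W  L  W  L  W  L  W  W  W  W  W  W  L  W  L  W  L  W  W  W  W  W  W  L
Position 23 is L, so the second player wins.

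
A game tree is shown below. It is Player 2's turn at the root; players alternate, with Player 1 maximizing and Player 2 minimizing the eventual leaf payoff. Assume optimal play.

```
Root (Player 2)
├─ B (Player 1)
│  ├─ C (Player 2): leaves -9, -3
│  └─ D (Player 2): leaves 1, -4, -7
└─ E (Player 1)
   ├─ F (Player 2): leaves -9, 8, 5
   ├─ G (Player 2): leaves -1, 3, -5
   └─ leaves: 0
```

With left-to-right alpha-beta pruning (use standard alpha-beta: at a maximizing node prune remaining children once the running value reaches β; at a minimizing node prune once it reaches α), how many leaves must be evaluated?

C [α=-∞,β=+∞]: v=-9
D [α=-9,β=+∞]: v=-7
B [α=-∞,β=+∞]: v=-7
F [α=-∞,β=-7]: v=-9
G [α=-9,β=-7]: v=-5
E [α=-∞,β=-7]: v=-5 after child 2 ≥ β → β-cutoff, skip 1
Root [α=-∞,β=+∞]: v=-7
Leaves evaluated: 11 of 12.

11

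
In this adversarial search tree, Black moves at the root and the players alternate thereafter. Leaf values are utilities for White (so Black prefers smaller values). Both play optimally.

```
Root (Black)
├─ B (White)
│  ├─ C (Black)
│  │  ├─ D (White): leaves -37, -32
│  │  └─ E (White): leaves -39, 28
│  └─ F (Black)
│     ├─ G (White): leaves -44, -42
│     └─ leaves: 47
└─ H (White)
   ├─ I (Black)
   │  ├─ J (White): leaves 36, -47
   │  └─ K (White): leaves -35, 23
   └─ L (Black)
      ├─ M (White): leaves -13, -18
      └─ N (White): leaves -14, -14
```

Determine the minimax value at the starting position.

-32

D (White): max(-37, -32) = -32
E (White): max(-39, 28) = 28
C (Black): min(-32, 28) = -32
G (White): max(-44, -42) = -42
F (Black): min(-42, 47) = -42
B (White): max(-32, -42) = -32
J (White): max(36, -47) = 36
K (White): max(-35, 23) = 23
I (Black): min(36, 23) = 23
M (White): max(-13, -18) = -13
N (White): max(-14, -14) = -14
L (Black): min(-13, -14) = -14
H (White): max(23, -14) = 23
Root (Black): min(-32, 23) = -32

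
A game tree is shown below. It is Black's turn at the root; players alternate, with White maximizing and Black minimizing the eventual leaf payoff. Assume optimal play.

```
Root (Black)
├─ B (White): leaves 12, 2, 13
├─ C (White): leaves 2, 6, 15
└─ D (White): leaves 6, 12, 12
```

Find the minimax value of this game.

12

B (White): max(12, 2, 13) = 13
C (White): max(2, 6, 15) = 15
D (White): max(6, 12, 12) = 12
Root (Black): min(13, 15, 12) = 12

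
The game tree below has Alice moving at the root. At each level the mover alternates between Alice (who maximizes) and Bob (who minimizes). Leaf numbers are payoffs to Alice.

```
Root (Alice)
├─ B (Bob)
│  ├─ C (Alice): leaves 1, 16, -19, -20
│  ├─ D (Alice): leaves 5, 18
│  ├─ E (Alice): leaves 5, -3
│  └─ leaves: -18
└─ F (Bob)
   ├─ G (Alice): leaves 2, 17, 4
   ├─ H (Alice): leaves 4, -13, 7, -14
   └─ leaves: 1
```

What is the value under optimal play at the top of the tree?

1

C (Alice): max(1, 16, -19, -20) = 16
D (Alice): max(5, 18) = 18
E (Alice): max(5, -3) = 5
B (Bob): min(16, 18, 5, -18) = -18
G (Alice): max(2, 17, 4) = 17
H (Alice): max(4, -13, 7, -14) = 7
F (Bob): min(17, 7, 1) = 1
Root (Alice): max(-18, 1) = 1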